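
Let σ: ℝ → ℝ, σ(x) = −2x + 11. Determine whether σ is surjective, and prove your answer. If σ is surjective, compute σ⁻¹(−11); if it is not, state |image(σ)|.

For any y ∈ ℝ, x = (y − 11)/(−2) satisfies σ(x) = y.
So σ is surjective.
Since σ is surjective, we compute σ⁻¹(−11) = (−11 − 11)/(−2) = 11.

11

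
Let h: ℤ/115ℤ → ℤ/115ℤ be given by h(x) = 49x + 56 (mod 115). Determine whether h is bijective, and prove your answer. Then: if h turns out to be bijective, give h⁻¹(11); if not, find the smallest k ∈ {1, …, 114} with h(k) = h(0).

If h(x_1) = h(x_2), then 49x_1 ≡ 49x_2 (mod 115). Because gcd(49, 115) = 1, we may cancel 49 to get x_1 ≡ x_2 (mod 115).
We now compute 49⁻¹ mod 115 explicitly. Euclid's algorithm: 115 = 2·49 + 17, 49 = 2·17 + 15, 17 = 1·15 + 2, 15 = 7·2 + 1; back-substituting gives 1 = 54·49 − 23·115, so 49⁻¹ ≡ 54 (mod 115).
Then y ↦ 54(y − 56) is a two-sided inverse to h, so every y ∈ ℤ/115ℤ has a preimage.
Thus h is bijective.
Since h is bijective, we find h⁻¹(11): we need 49x ≡ 11 − 56 ≡ 70 (mod 115). Using 49⁻¹ = 54: x ≡ 54·70 = 3780 = 32·115 + 100, so x = 100.
Check: h(100) = 49·100 + 56 = 4956 = 43·115 + 11 ≡ 11 (mod 115).

100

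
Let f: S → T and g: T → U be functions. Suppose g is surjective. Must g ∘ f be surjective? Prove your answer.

No. Take S = {1}, T = U = {1, 2, 3, 4, 5}, f(1) = 1, and g = identity (surjective).
Then (g ∘ f)(1) = 1, and 5 ∈ U has no preimage under g ∘ f, so g ∘ f is not surjective.

not surjective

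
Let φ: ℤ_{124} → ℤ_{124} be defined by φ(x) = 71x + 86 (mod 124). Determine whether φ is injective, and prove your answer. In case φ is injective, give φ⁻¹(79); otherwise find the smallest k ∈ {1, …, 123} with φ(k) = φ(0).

If φ(a) = φ(b), then 71a ≡ 71b (mod 124). Because gcd(71, 124) = 1, we may cancel 71 to get a ≡ b (mod 124).
Therefore φ is injective.
We now compute 71⁻¹ mod 124 explicitly. Euclid's algorithm: 124 = 1·71 + 53, 71 = 1·53 + 18, 53 = 2·18 + 17, 18 = 1·17 + 1; back-substituting gives 1 = 7·71 − 4·124, so 71⁻¹ ≡ 7 (mod 124).
Since φ is injective, we find φ⁻¹(79): we need 71x ≡ 79 − 86 ≡ 117 (mod 124). Using 71⁻¹ = 7: x ≡ 7·117 = 819 = 6·124 + 75, so x = 75.
Check: φ(75) = 71·75 + 86 = 5411 = 43·124 + 79 ≡ 79 (mod 124).

75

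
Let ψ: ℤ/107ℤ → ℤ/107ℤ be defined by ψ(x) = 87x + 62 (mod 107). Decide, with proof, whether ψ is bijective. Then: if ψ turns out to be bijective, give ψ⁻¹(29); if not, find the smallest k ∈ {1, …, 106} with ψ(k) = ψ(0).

7

Recall that ψ is injective if ψ(s) = ψ(t) implies s = t.
If ψ(s) = ψ(t), then 87s ≡ 87t (mod 107). Because gcd(87, 107) = 1, we may cancel 87 to get s ≡ t (mod 107).
We now compute 87⁻¹ mod 107 explicitly. Euclid's algorithm: 107 = 1·87 + 20, 87 = 4·20 + 7, 20 = 2·7 + 6, 7 = 1·6 + 1; back-substituting gives 1 = 16·87 − 13·107, so 87⁻¹ ≡ 16 (mod 107).
Then y ↦ 16(y − 62) is a two-sided inverse to ψ, so every y ∈ ℤ/107ℤ has a preimage.
So ψ is bijective.
Since ψ is bijective, we find ψ⁻¹(29): we need 87x ≡ 29 − 62 ≡ 74 (mod 107). Using 87⁻¹ = 16: x ≡ 16·74 = 1184 = 11·107 + 7, so x = 7.
Check: ψ(7) = 87·7 + 62 = 671 = 6·107 + 29 ≡ 29 (mod 107).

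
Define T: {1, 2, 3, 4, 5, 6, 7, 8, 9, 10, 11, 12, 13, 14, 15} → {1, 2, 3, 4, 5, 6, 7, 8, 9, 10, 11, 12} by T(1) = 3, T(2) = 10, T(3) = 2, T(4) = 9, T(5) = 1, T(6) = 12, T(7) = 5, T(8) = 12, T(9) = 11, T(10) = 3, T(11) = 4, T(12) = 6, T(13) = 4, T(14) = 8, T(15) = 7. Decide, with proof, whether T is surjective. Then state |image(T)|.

12

Every element of the codomain has a preimage: 1 = T(5), 2 = T(3), 3 = T(1), 4 = T(11), 5 = T(7), 6 = T(12), 7 = T(15), 8 = T(14), 9 = T(4), 10 = T(2), 11 = T(9), 12 = T(6).
Therefore T is surjective.
The image of T is {1, 2, 3, 4, 5, 6, 7, 8, 9, 10, 11, 12}, which has 12 elements.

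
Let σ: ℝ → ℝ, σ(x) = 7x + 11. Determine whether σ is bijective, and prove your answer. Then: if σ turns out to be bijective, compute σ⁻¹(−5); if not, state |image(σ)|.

Suppose σ(u) = σ(v). Then 7u + 11 = 7v + 11, so 7u = 7v, thus u = v.
For any y ∈ ℝ, x = (y − 11)/7 satisfies σ(x) = y.
Hence σ is bijective.
Since σ is bijective, we compute σ⁻¹(−5) = (−5 − 11)/7 = −16/7.

-16/7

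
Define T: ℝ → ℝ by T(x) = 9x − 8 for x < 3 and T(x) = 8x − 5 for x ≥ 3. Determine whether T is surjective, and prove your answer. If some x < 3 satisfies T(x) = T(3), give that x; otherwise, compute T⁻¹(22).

27/8

Both pieces are strictly increasing (slopes 9 and 8), so each is injective on its own interval.
The left piece maps (−∞, 3) onto (−∞, 19); the right piece maps [3, ∞) onto [19, ∞).
These images together cover ℝ, so T is surjective.
Because the two images are disjoint, no x < 3 has T(x) = T(3), so we compute T⁻¹(22): 22 lies in [19, ∞), so solve 8x − 5 = 22: x = (22 + 5)/8 = 27/8.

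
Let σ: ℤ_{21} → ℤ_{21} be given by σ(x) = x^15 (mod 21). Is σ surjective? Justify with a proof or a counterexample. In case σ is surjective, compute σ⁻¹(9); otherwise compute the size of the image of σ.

σ(1) = 1^15 = 1.
σ(4): Repeated squaring mod 21: 4^1 ≡ 4, 4^2 ≡ 4² = 16, 4^4 ≡ 16² = 256 ≡ 4, 4^8 ≡ 4² = 16. Since 15 = 8 + 4 + 2 + 1, 4^15 ≡ 16·4·16·4: 16·4 = 64 ≡ 1, then 1·16 = 16, then 16·4 = 64 ≡ 1. So 4^15 ≡ 1 (mod 21).
So σ(1) = σ(4) = 1 while 1 ≠ 4, therefore σ is not injective.
A non-injective map from the 21-element set ℤ_{21} to itself takes at most 20 distinct values, so it cannot be surjective. So σ is not surjective.
Since σ is not surjective, we determine |image(σ)|. Computing x^15 mod 21 for each x (by repeated squaring, reducing mod 21 at every step), the values σ(0), σ(1), …, σ(20) are: 0, 1, 8, 6, 1, 20, 6, 7, 8, 15, 13, 8, 6, 13, 14, 15, 1, 20, 15, 13, 20.
The distinct values are {0, 1, 6, 7, 8, 13, 14, 15, 20}; there are 9 of them.

9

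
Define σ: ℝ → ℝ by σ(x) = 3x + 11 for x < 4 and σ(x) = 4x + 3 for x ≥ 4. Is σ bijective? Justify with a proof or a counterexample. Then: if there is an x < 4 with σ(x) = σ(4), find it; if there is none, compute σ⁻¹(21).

8/3

Both pieces are strictly increasing (slopes 3 and 4), so each is injective on its own interval.
The left piece maps (−∞, 4) onto (−∞, 23); the right piece maps [4, ∞) onto [19, ∞).
These images overlap. In particular σ(4) = 19 (right piece), and solving 3x + 11 = 19 on the left piece gives x = 8/3 < 4.
So σ(8/3) = σ(4) with 8/3 ≠ 4, and σ is not injective, hence not bijective. This x = 8/3 is the requested value below 4.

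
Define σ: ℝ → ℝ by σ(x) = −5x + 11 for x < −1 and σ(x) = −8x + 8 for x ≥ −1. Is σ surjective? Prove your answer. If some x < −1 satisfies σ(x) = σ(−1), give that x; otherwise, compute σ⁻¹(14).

Both pieces are strictly decreasing (slopes −5 and −8), so each is injective on its own interval.
The left piece maps (−∞, −1) onto (16, ∞); the right piece maps [−1, ∞) onto (−∞, 16].
These images together cover ℝ, so σ is surjective.
Because the two images are disjoint, no x < −1 has σ(x) = σ(−1), so we compute σ⁻¹(14): 14 lies in (−∞, 16], so solve −8x + 8 = 14: x = (14 − 8)/(−8) = −3/4.

-3/4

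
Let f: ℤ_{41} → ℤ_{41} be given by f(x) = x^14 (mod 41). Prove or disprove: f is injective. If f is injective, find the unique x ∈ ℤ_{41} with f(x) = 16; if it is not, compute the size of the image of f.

f(20): Repeated squaring mod 41: 20^1 ≡ 20, 20^2 ≡ 20² = 400 ≡ 31, 20^4 ≡ 31² = 961 ≡ 18, 20^8 ≡ 18² = 324 ≡ 37. Since 14 = 8 + 4 + 2, 20^14 ≡ 37·18·31: 37·18 = 666 ≡ 10, then 10·31 = 310 ≡ 23. So 20^14 ≡ 23 (mod 41).
f(21): Repeated squaring mod 41: 21^1 ≡ 21, 21^2 ≡ 21² = 441 ≡ 31, 21^4 ≡ 31² = 961 ≡ 18, 21^8 ≡ 18² = 324 ≡ 37. Since 14 = 8 + 4 + 2, 21^14 ≡ 37·18·31: 37·18 = 666 ≡ 10, then 10·31 = 310 ≡ 23. So 21^14 ≡ 23 (mod 41).
So f(20) = f(21) = 23 while 20 ≠ 21, so f is not injective.
Since f is not injective, we determine |image(f)|. Computing x^14 mod 41 for each x (by repeated squaring, reducing mod 41 at every step), the values f(0), f(1), …, f(40) are: 0, 1, 25, 32, 10, 31, 21, 2, 4, 40, 37, 36, 33, 20, 9, 8, 18, 5, 16, 39, 23, 23, 39, 16, 5, 18, 8, 9, 20, 33, 36, 37, 40, 4, 2, 21, 31, 10, 32, 25, 1.
The distinct values are {0, 1, 2, 4, 5, 8, 9, 10, 16, 18, 20, 21, 23, 25, 31, 32, 33, 36, 37, 39, 40}; there are 21 of them.

21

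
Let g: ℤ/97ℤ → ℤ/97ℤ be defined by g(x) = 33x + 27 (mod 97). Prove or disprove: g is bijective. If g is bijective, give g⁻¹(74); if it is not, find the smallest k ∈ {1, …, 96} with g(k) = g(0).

By definition, injectivity means: for all x_1, x_2 in the domain, g(x_1) = g(x_2) implies x_1 = x_2.
Suppose g(x_1) = g(x_2) in ℤ/97ℤ. Then 33x_1 + 27 ≡ 33x_2 + 27 (mod 97), so 33(x_1 − x_2) ≡ 0 (mod 97).
Since gcd(33, 97) = 1, 33 is invertible modulo 97, thus x_1 − x_2 ≡ 0 (mod 97), i.e. x_1 = x_2.
We now compute 33⁻¹ mod 97 explicitly. Euclid's algorithm: 97 = 2·33 + 31, 33 = 1·31 + 2, 31 = 15·2 + 1; back-substituting gives 1 = 50·33 − 17·97, so 33⁻¹ ≡ 50 (mod 97).
Then y ↦ 50(y − 27) is a two-sided inverse to g, so every y ∈ ℤ/97ℤ has a preimage.
So g is bijective.
Since g is bijective, we find g⁻¹(74): we need 33x ≡ 74 − 27 ≡ 47 (mod 97). Using 33⁻¹ = 50: x ≡ 50·47 = 2350 = 24·97 + 22, so x = 22.
Check: g(22) = 33·22 + 27 = 753 = 7·97 + 74 ≡ 74 (mod 97).

22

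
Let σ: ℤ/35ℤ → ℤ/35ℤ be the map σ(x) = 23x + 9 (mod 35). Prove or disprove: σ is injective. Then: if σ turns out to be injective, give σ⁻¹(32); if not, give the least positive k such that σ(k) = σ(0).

If σ(a) = σ(b), then 23a ≡ 23b (mod 35). Because gcd(23, 35) = 1, we may cancel 23 to get a ≡ b (mod 35).
So σ is injective.
We now compute 23⁻¹ mod 35 explicitly. Euclid's algorithm: 35 = 1·23 + 12, 23 = 1·12 + 11, 12 = 1·11 + 1; back-substituting gives 1 = 32·23 − 21·35, so 23⁻¹ ≡ 32 (mod 35).
Since σ is injective, we compute σ⁻¹(32): solve 23x + 9 ≡ 32 (mod 35), i.e. 23x ≡ 23 (mod 35).
Multiplying by 23⁻¹ = 32 gives x ≡ 32·23 = 736 = 21·35 + 1 ≡ 1 (mod 35).
Check: σ(1) = 23·1 + 9 = 32 ≡ 32 (mod 35).

1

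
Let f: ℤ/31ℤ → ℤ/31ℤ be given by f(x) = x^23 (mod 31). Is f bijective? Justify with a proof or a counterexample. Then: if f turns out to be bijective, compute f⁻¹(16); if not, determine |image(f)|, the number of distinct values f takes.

8

Since 31 is prime, the nonzero elements of ℤ/31ℤ form a cyclic group of order 30.
As gcd(23, 30) = 1, raising to the 23rd power is a bijection on this group: if a^23 ≡ b^23 then (ab^{−1})^23 = 1, and the only element of order dividing gcd(23, 30) = 1 is 1, so a = b.
With f(0) = 0 this makes f injective on all of ℤ/31ℤ, hence bijective (finite equal-size domain and codomain). In particular f is bijective.
Since f is bijective, we find the preimage of 16. The inverse of x ↦ x^23 on (ℤ/31ℤ)^× is x ↦ x^17, because 23·17 = 391 = 13·30 + 1 ≡ 1 (mod 30) and x^{30} = 1 for x ≠ 0 (Fermat). So f⁻¹(16) = 16^17 mod 31.
Repeated squaring mod 31: 16^1 ≡ 16, 16^2 ≡ 16² = 256 ≡ 8, 16^4 ≡ 8² = 64 ≡ 2, 16^8 ≡ 2² = 4, 16^16 ≡ 4² = 16. Since 17 = 16 + 1, 16^17 ≡ 16·16: 16·16 = 256 ≡ 8. So 16^17 ≡ 8 (mod 31).
Hence f⁻¹(16) = 8.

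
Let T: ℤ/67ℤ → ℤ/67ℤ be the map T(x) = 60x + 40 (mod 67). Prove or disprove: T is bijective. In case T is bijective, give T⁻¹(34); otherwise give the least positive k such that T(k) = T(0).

Suppose T(x_1) = T(x_2) in ℤ/67ℤ. Then 60x_1 + 40 ≡ 60x_2 + 40 (mod 67), thus 60(x_1 − x_2) ≡ 0 (mod 67).
Since gcd(60, 67) = 1, 60 is invertible modulo 67, hence x_1 − x_2 ≡ 0 (mod 67), i.e. x_1 = x_2.
We now compute 60⁻¹ mod 67 explicitly. Euclid's algorithm: 67 = 1·60 + 7, 60 = 8·7 + 4, 7 = 1·4 + 3, 4 = 1·3 + 1; back-substituting gives 1 = 19·60 − 17·67, so 60⁻¹ ≡ 19 (mod 67).
Then y ↦ 19(y − 40) is a two-sided inverse to T, so every y ∈ ℤ/67ℤ has a preimage.
So T is bijective.
Since T is bijective, we compute T⁻¹(34): solve 60x + 40 ≡ 34 (mod 67), i.e. 60x ≡ 61 (mod 67).
Multiplying by 60⁻¹ = 19 gives x ≡ 19·61 = 1159 = 17·67 + 20 ≡ 20 (mod 67).
Check: T(20) = 60·20 + 40 = 1240 = 18·67 + 34 ≡ 34 (mod 67).

20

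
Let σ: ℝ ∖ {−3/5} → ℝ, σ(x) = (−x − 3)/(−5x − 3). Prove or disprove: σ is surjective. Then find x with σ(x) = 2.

If σ(x) = 1/5, cross-multiplying gives −5(−x − 3) = −1(−5x − 3), which simplifies to 15 = 3 — false.  So 1/5 has no preimage and σ is not surjective.
Solving σ(x) = 2: cross-multiplying gives −x − 3 = 2(−5x − 3), which rearranges to 9x = −3, so x = −1/3.

-1/3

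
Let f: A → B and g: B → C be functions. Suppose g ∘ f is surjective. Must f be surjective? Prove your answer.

No. Take A = {1}, B = {1, 2, 3, 4}, C = {1}, f(a) = 1 for every a ∈ A, and g(b) = 1 for every b ∈ B.
Then g ∘ f is surjective onto {1}, but 4 ∈ B has no preimage under f, so f is not surjective.

not surjective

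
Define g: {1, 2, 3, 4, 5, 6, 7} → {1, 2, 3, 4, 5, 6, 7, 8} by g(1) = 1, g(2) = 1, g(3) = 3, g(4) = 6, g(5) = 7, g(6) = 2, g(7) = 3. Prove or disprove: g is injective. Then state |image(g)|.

g(1) = 1 = g(2) with 1 ≠ 2, so g is not injective.
The image of g is {1, 2, 3, 6, 7}, which has 5 elements.

5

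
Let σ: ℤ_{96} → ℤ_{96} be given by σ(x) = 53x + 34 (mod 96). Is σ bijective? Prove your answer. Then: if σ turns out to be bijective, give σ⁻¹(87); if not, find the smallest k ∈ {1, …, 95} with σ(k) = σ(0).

By definition, σ is injective if σ(a) = σ(b) implies a = b.
Suppose σ(a) = σ(b) in ℤ_{96}. Then 53a + 34 ≡ 53b + 34 (mod 96), so 53(a − b) ≡ 0 (mod 96).
Since gcd(53, 96) = 1, 53 is invertible modulo 96, hence a − b ≡ 0 (mod 96), i.e. a = b.
We now compute 53⁻¹ mod 96 explicitly. Euclid's algorithm: 96 = 1·53 + 43, 53 = 1·43 + 10, 43 = 4·10 + 3, 10 = 3·3 + 1; back-substituting gives 1 = 29·53 − 16·96, so 53⁻¹ ≡ 29 (mod 96).
Then y ↦ 29(y − 34) is a two-sided inverse to σ, so every y ∈ ℤ_{96} has a preimage.
Thus σ is bijective.
Since σ is bijective, we compute σ⁻¹(87): solve 53x + 34 ≡ 87 (mod 96), i.e. 53x ≡ 53 (mod 96).
Multiplying by 53⁻¹ = 29 gives x ≡ 29·53 = 1537 = 16·96 + 1 ≡ 1 (mod 96).
Check: σ(1) = 53·1 + 34 = 87 ≡ 87 (mod 96).

1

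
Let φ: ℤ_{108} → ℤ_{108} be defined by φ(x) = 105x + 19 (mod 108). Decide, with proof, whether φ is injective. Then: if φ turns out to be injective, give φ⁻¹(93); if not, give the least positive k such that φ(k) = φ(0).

36

We have gcd(105, 108) = 3 > 1. Taking u = 0 and v = 36: φ(0) = 19 and φ(36) = 105·36 + 19 = 3799 ≡ 19 (mod 108).
So φ(0) = φ(36) while 0 ≠ 36, thus φ is not injective.
Since φ is not injective, we find the least positive k with φ(k) = φ(0): this means 105k ≡ 0 (mod 108), i.e. 108 ∣ 105k. Since gcd(105, 108) = 3, dividing through by 3 this holds exactly when 36 ∣ 35k, and as gcd(35, 36) = 1, exactly when 36 ∣ k.
The smallest positive such k is 36.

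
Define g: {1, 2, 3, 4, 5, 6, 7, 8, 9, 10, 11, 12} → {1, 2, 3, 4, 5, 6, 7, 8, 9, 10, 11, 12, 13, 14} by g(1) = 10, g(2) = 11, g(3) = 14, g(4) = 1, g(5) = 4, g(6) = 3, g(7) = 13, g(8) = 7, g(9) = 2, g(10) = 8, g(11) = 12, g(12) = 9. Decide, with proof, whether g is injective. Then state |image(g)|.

12

The values g(1), …, g(12) are 10, 11, 14, 1, 4, 3, 13, 7, 2, 8, 12, 9 — all distinct.
So g(a) = g(b) only when a = b, and g is injective.
The image of g is {1, 2, 3, 4, 7, 8, 9, 10, 11, 12, 13, 14}, which has 12 elements.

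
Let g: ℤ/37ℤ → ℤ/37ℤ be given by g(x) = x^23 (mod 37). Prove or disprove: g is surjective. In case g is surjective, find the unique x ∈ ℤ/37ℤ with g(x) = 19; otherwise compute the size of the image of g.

20

Since 37 is prime, the nonzero elements of ℤ/37ℤ form a cyclic group of order 36.
As gcd(23, 36) = 1, raising to the 23rd power is a bijection on this group: if u^23 ≡ v^23 then (uv^{−1})^23 = 1, and the only element of order dividing gcd(23, 36) = 1 is 1, so u = v.
With g(0) = 0 this makes g injective on all of ℤ/37ℤ, hence bijective (finite equal-size domain and codomain). In particular g is surjective.
Since g is surjective, we find the preimage of 19. The inverse of x ↦ x^23 on (ℤ/37ℤ)^× is x ↦ x^11, because 23·11 = 253 = 7·36 + 1 ≡ 1 (mod 36) and x^{36} = 1 for x ≠ 0 (Fermat). So g⁻¹(19) = 19^11 mod 37.
Repeated squaring mod 37: 19^1 ≡ 19, 19^2 ≡ 19² = 361 ≡ 28, 19^4 ≡ 28² = 784 ≡ 7, 19^8 ≡ 7² = 49 ≡ 12. Since 11 = 8 + 2 + 1, 19^11 ≡ 12·28·19: 12·28 = 336 ≡ 3, then 3·19 = 57 ≡ 20. So 19^11 ≡ 20 (mod 37).
Hence g⁻¹(19) = 20.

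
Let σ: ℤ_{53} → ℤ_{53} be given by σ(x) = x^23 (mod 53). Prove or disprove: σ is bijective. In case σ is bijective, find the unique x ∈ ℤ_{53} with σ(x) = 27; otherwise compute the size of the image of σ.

35

Since 53 is prime, the nonzero elements of ℤ_{53} form a cyclic group of order 52.
As gcd(23, 52) = 1, raising to the 23rd power is a bijection on this group: if a^23 ≡ b^23 then (ab^{−1})^23 = 1, and the only element of order dividing gcd(23, 52) = 1 is 1, so a = b.
With σ(0) = 0 this makes σ injective on all of ℤ_{53}, hence bijective (finite equal-size domain and codomain). In particular σ is bijective.
Since σ is bijective, we find the preimage of 27. The inverse of x ↦ x^23 on (ℤ_{53})^× is x ↦ x^43, because 23·43 = 989 = 19·52 + 1 ≡ 1 (mod 52) and x^{52} = 1 for x ≠ 0 (Fermat). So σ⁻¹(27) = 27^43 mod 53.
Repeated squaring mod 53: 27^1 ≡ 27, 27^2 ≡ 27² = 729 ≡ 40, 27^4 ≡ 40² = 1600 ≡ 10, 27^8 ≡ 10² = 100 ≡ 47, 27^16 ≡ 47² = 2209 ≡ 36, 27^32 ≡ 36² = 1296 ≡ 24. Since 43 = 32 + 8 + 2 + 1, 27^43 ≡ 24·47·40·27: 24·47 = 1128 ≡ 15, then 15·40 = 600 ≡ 17, then 17·27 = 459 ≡ 35. So 27^43 ≡ 35 (mod 53).
Hence σ⁻¹(27) = 35.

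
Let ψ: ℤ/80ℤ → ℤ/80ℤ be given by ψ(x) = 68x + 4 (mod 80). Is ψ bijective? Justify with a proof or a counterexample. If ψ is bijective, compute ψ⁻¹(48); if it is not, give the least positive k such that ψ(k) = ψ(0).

We have gcd(68, 80) = 4 > 1. Taking x_1 = 0 and x_2 = 20: ψ(0) = 4 and ψ(20) = 68·20 + 4 = 1364 ≡ 4 (mod 80).
So ψ(0) = ψ(20) while 0 ≠ 20, hence ψ is not injective, hence not bijective.
Since ψ is not bijective, we find the least positive k with ψ(k) = ψ(0): this means 68k ≡ 0 (mod 80), i.e. 80 ∣ 68k. Since gcd(68, 80) = 4, dividing through by 4 this holds exactly when 20 ∣ 17k, and as gcd(17, 20) = 1, exactly when 20 ∣ k.
The smallest positive such k is 20.

20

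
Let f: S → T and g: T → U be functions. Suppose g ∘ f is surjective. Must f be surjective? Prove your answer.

not surjective

No. Take S = {1}, T = {1, 2, 3}, U = {1}, f(a) = 1 for every a ∈ S, and g(b) = 1 for every b ∈ T.
Then g ∘ f is surjective onto {1}, but 3 ∈ T has no preimage under f, so f is not surjective.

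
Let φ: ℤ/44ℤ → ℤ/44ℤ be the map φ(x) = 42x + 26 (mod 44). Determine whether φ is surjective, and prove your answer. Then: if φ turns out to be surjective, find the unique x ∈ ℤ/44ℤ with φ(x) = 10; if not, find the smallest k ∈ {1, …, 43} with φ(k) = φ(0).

Since gcd(42, 44) = 2, we have 42x ≡ 0 (mod 2) for all x, so φ(x) ≡ 0 (mod 2).
But 1 ≢ 0 (mod 2), so 1 ∈ ℤ/44ℤ has no preimage. Hence φ is not surjective.
Since φ is not surjective, we find the least positive k with φ(k) = φ(0): this means 42k ≡ 0 (mod 44), i.e. 44 ∣ 42k. Since gcd(42, 44) = 2, dividing through by 2 this holds exactly when 22 ∣ 21k, and as gcd(21, 22) = 1, exactly when 22 ∣ k.
The smallest positive such k is 22.

22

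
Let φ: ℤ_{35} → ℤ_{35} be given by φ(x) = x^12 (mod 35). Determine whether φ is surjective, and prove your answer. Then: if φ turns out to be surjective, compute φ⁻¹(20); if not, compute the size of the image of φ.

4

φ(1) = 1^12 = 1.
φ(2): Repeated squaring mod 35: 2^1 ≡ 2, 2^2 ≡ 2² = 4, 2^4 ≡ 4² = 16, 2^8 ≡ 16² = 256 ≡ 11. Since 12 = 8 + 4, 2^12 ≡ 11·16: 11·16 = 176 ≡ 1. So 2^12 ≡ 1 (mod 35).
So φ(1) = φ(2) = 1 while 1 ≠ 2, thus φ is not injective.
A non-injective map from the 35-element set ℤ_{35} to itself takes at most 34 distinct values, so it cannot be surjective. Hence φ is not surjective.
Since φ is not surjective, we determine |image(φ)|. Computing x^12 mod 35 for each x (by repeated squaring, reducing mod 35 at every step), the values φ(0), φ(1), …, φ(34) are: 0, 1, 1, 1, 1, 15, 1, 21, 1, 1, 15, 1, 1, 1, 21, 15, 1, 1, 1, 1, 15, 21, 1, 1, 1, 15, 1, 1, 21, 1, 15, 1, 1, 1, 1.
The distinct values are {0, 1, 15, 21}; there are 4 of them.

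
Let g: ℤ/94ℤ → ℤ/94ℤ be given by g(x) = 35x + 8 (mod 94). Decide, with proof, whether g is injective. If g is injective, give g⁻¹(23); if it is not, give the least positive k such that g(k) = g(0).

81

Suppose g(u) = g(v) in ℤ/94ℤ. Then 35u + 8 ≡ 35v + 8 (mod 94), thus 35(u − v) ≡ 0 (mod 94).
Since gcd(35, 94) = 1, 35 is invertible modulo 94, thus u − v ≡ 0 (mod 94), i.e. u = v.
So g is injective.
We now compute 35⁻¹ mod 94 explicitly. Euclid's algorithm: 94 = 2·35 + 24, 35 = 1·24 + 11, 24 = 2·11 + 2, 11 = 5·2 + 1; back-substituting gives 1 = 43·35 − 16·94, so 35⁻¹ ≡ 43 (mod 94).
Since g is injective, we find g⁻¹(23): we need 35x ≡ 23 − 8 ≡ 15 (mod 94). Using 35⁻¹ = 43: x ≡ 43·15 = 645 = 6·94 + 81, so x = 81.
Check: g(81) = 35·81 + 8 = 2843 = 30·94 + 23 ≡ 23 (mod 94).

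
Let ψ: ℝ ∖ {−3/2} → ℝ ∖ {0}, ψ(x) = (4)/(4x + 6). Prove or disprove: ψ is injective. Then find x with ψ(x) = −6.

-5/3

Suppose ψ(x_1) = ψ(x_2). Cross-multiplying: (4)(4x_2 + 6) = (4)(4x_1 + 6).
Expanding both sides and cancelling the symmetric terms leaves −16·(x_1 − x_2) = 0. Since −16 ≠ 0, x_1 = x_2. Therefore ψ is injective.
Solving ψ(x) = −6: cross-multiplying gives 4 = −6(4x + 6), which rearranges to 24x = −40, so x = −5/3.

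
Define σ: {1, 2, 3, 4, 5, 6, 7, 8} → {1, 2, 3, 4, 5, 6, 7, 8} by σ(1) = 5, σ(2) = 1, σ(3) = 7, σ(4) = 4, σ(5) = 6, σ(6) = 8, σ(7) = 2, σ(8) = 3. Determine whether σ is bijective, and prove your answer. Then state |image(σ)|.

The values 5, 1, 7, 4, 6, 8, 2, 3 are a permutation of {1, 2, 3, 4, 5, 6, 7, 8}: each element appears exactly once.
So σ is injective and surjective, hence bijective.
The image of σ is {1, 2, 3, 4, 5, 6, 7, 8}, which has 8 elements.

8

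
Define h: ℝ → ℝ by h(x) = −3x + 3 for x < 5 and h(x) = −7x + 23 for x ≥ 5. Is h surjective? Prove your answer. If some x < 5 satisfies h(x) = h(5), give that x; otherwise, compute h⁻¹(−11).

Both pieces are strictly decreasing (slopes −3 and −7), so each is injective on its own interval.
The left piece maps (−∞, 5) onto (−12, ∞); the right piece maps [5, ∞) onto (−∞, −12].
These images together cover ℝ, so h is surjective.
Because the two images are disjoint, no x < 5 has h(x) = h(5), so we compute h⁻¹(−11): −11 lies in (−12, ∞), so solve −3x + 3 = −11: x = (−11 − 3)/(−3) = 14/3.

14/3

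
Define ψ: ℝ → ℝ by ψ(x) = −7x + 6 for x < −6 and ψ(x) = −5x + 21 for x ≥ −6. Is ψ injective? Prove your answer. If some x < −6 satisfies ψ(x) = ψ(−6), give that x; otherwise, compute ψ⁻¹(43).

Both pieces are strictly decreasing (slopes −7 and −5), so each is injective on its own interval.
The left piece maps (−∞, −6) onto (48, ∞); the right piece maps [−6, ∞) onto (−∞, 51].
These images overlap. In particular ψ(−6) = 51 (right piece), and solving −7x + 6 = 51 on the left piece gives x = −45/7 < −6.
So ψ(−45/7) = ψ(−6) with −45/7 ≠ −6, and ψ is not injective. This x = −45/7 is the requested value below −6.

-45/7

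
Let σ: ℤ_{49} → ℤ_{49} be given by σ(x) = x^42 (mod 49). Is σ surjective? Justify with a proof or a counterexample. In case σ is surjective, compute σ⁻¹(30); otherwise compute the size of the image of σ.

σ(1) = 1^42 = 1.
σ(2): Repeated squaring mod 49: 2^1 ≡ 2, 2^2 ≡ 2² = 4, 2^4 ≡ 4² = 16, 2^8 ≡ 16² = 256 ≡ 11, 2^16 ≡ 11² = 121 ≡ 23, 2^32 ≡ 23² = 529 ≡ 39. Since 42 = 32 + 8 + 2, 2^42 ≡ 39·11·4: 39·11 = 429 ≡ 37, then 37·4 = 148 ≡ 1. So 2^42 ≡ 1 (mod 49).
So σ(1) = σ(2) = 1 while 1 ≠ 2, hence σ is not injective.
A non-injective map from the 49-element set ℤ_{49} to itself takes at most 48 distinct values, so it cannot be surjective. Thus σ is not surjective.
Since σ is not surjective, we determine |image(σ)|. Computing x^42 mod 49 for each x (by repeated squaring, reducing mod 49 at every step), the values σ(0), σ(1), …, σ(48) are: 0, 1, 1, 1, 1, 1, 1, 0, 1, 1, 1, 1, 1, 1, 0, 1, 1, 1, 1, 1, 1, 0, 1, 1, 1, 1, 1, 1, 0, 1, 1, 1, 1, 1, 1, 0, 1, 1, 1, 1, 1, 1, 0, 1, 1, 1, 1, 1, 1.
The distinct values are {0, 1}; there are 2 of them.

2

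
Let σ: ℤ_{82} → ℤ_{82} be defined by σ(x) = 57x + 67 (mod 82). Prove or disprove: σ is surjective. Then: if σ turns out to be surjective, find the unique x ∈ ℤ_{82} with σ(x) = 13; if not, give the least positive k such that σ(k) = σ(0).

Since gcd(57, 82) = 1, 57 is invertible modulo 82. Euclid's algorithm: 82 = 1·57 + 25, 57 = 2·25 + 7, 25 = 3·7 + 4, 7 = 1·4 + 3, 4 = 1·3 + 1; back-substituting gives 1 = 59·57 − 41·82, so 57⁻¹ ≡ 59 (mod 82).
For any y ∈ ℤ_{82}, x = 59(y − 67) mod 82 satisfies σ(x) = 57·59(y − 67) + 67 ≡ y (since 57·59 ≡ 1 mod 82). So every y has a preimage.
So σ is surjective.
Since σ is surjective, we find σ⁻¹(13): we need 57x ≡ 13 − 67 ≡ 28 (mod 82). Using 57⁻¹ = 59: x ≡ 59·28 = 1652 = 20·82 + 12, so x = 12.
Check: σ(12) = 57·12 + 67 = 751 = 9·82 + 13 ≡ 13 (mod 82).

12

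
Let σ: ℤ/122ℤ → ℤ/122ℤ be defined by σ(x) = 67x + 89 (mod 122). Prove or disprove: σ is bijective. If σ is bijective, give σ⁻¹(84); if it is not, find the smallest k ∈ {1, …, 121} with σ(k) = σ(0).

Recall: σ is injective if σ(s) = σ(t) implies s = t.
If σ(s) = σ(t), then 67s ≡ 67t (mod 122). Because gcd(67, 122) = 1, we may cancel 67 to get s ≡ t (mod 122).
We now compute 67⁻¹ mod 122 explicitly. Euclid's algorithm: 122 = 1·67 + 55, 67 = 1·55 + 12, 55 = 4·12 + 7, 12 = 1·7 + 5, 7 = 1·5 + 2, 5 = 2·2 + 1; back-substituting gives 1 = 51·67 − 28·122, so 67⁻¹ ≡ 51 (mod 122).
Then y ↦ 51(y − 89) is a two-sided inverse to σ, so every y ∈ ℤ/122ℤ has a preimage.
Hence σ is bijective.
Since σ is bijective, we find σ⁻¹(84): we need 67x ≡ 84 − 89 ≡ 117 (mod 122). Using 67⁻¹ = 51: x ≡ 51·117 = 5967 = 48·122 + 111, so x = 111.
Check: σ(111) = 67·111 + 89 = 7526 = 61·122 + 84 ≡ 84 (mod 122).

111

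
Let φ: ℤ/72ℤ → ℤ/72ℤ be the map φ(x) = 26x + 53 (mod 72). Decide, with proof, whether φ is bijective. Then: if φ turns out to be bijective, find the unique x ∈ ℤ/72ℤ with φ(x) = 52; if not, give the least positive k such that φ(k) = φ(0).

36

We have gcd(26, 72) = 2 > 1. Taking a = 0 and b = 36: φ(0) = 53 and φ(36) = 26·36 + 53 = 989 ≡ 53 (mod 72).
So φ(0) = φ(36) while 0 ≠ 36, therefore φ is not injective, hence not bijective.
Since φ is not bijective, we find the least positive k with φ(k) = φ(0): this means 26k ≡ 0 (mod 72), i.e. 72 ∣ 26k. Since gcd(26, 72) = 2, dividing through by 2 this holds exactly when 36 ∣ 13k, and as gcd(13, 36) = 1, exactly when 36 ∣ k.
The smallest positive such k is 36.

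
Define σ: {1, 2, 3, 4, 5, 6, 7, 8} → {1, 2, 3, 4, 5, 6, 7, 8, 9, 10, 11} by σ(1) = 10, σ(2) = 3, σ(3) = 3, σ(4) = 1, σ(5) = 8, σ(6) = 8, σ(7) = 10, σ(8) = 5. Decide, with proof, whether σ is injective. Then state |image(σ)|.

σ(2) = 3 = σ(3) with 2 ≠ 3, so σ is not injective.
The image of σ is {1, 3, 5, 8, 10}, which has 5 elements.

5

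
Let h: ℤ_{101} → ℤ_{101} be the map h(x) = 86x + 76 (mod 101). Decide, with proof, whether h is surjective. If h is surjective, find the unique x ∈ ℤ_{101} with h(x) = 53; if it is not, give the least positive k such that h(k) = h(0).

15

By definition, h is surjective if every y in the codomain equals h(x) for some x in the domain.
Since gcd(86, 101) = 1, 86 is invertible modulo 101. Euclid's algorithm: 101 = 1·86 + 15, 86 = 5·15 + 11, 15 = 1·11 + 4, 11 = 2·4 + 3, 4 = 1·3 + 1; back-substituting gives 1 = 74·86 − 63·101, so 86⁻¹ ≡ 74 (mod 101).
For any y ∈ ℤ_{101}, x = 74(y − 76) mod 101 satisfies h(x) = 86·74(y − 76) + 76 ≡ y (since 86·74 ≡ 1 mod 101). So every y has a preimage.
Hence h is surjective.
Since h is surjective, we find h⁻¹(53): we need 86x ≡ 53 − 76 ≡ 78 (mod 101). Using 86⁻¹ = 74: x ≡ 74·78 = 5772 = 57·101 + 15, so x = 15.
Check: h(15) = 86·15 + 76 = 1366 = 13·101 + 53 ≡ 53 (mod 101).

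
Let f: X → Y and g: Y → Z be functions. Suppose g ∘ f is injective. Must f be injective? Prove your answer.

Suppose f(a) = f(b). Applying g: (g ∘ f)(a) = (g ∘ f)(b). Since g ∘ f is injective, a = b. So f is injective.

injective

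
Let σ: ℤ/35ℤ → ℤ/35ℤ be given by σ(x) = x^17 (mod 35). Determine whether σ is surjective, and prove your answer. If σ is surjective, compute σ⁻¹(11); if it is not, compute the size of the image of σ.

Computing x^17 mod 35 for each x (by repeated squaring, reducing mod 35 at every step), the values σ(0), σ(1), …, σ(34) are: 0, 1, 32, 33, 9, 10, 6, 7, 8, 4, 5, 16, 17, 13, 14, 15, 11, 12, 23, 24, 20, 21, 22, 18, 19, 30, 31, 27, 28, 29, 25, 26, 2, 3, 34.
Every element of ℤ/35ℤ appears exactly once in this list, so σ is a bijection, and in particular surjective.
Since σ is surjective, we read off the preimage of 11 from the same table: σ(16) = 11, so σ⁻¹(11) = 16.

16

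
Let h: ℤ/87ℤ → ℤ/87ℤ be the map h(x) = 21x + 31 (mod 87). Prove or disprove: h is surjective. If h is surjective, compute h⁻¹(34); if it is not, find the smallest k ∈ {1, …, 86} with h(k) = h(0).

Recall: h is surjective if every y in the codomain equals h(x) for some x in the domain.
Since gcd(21, 87) = 3, we have 21x ≡ 0 (mod 3) for all x, so h(x) ≡ 1 (mod 3).
But 0 ≢ 1 (mod 3), so 0 ∈ ℤ/87ℤ has no preimage. Therefore h is not surjective.
Since h is not surjective, we find the least positive k with h(k) = h(0): this means 21k ≡ 0 (mod 87), i.e. 87 ∣ 21k. Since gcd(21, 87) = 3, dividing through by 3 this holds exactly when 29 ∣ 7k, and as gcd(7, 29) = 1, exactly when 29 ∣ k.
The smallest positive such k is 29.

29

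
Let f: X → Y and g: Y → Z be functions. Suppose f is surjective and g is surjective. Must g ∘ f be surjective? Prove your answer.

Let c ∈ Z. Since g is surjective, there is b ∈ Y with g(b) = c. Since f is surjective, there is a ∈ X with f(a) = b.
Then (g ∘ f)(a) = g(b) = c. Hence g ∘ f is surjective.

surjective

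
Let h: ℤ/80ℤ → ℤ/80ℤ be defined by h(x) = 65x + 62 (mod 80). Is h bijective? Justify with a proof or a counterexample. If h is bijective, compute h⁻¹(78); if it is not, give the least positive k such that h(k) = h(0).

We have gcd(65, 80) = 5 > 1. Taking s = 0 and t = 16: h(0) = 62 and h(16) = 65·16 + 62 = 1102 ≡ 62 (mod 80).
So h(0) = h(16) while 0 ≠ 16, thus h is not injective, hence not bijective.
Since h is not bijective, we find the least positive k with h(k) = h(0): this means 65k ≡ 0 (mod 80), i.e. 80 ∣ 65k. Since gcd(65, 80) = 5, dividing through by 5 this holds exactly when 16 ∣ 13k, and as gcd(13, 16) = 1, exactly when 16 ∣ k.
The smallest positive such k is 16.

16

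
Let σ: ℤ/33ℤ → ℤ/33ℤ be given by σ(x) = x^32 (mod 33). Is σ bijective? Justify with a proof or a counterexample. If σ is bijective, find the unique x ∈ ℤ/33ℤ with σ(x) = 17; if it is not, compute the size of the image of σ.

σ(4): Repeated squaring mod 33: 4^1 ≡ 4, 4^2 ≡ 4² = 16, 4^4 ≡ 16² = 256 ≡ 25, 4^8 ≡ 25² = 625 ≡ 31, 4^16 ≡ 31² = 961 ≡ 4, 4^32 ≡ 4² = 16. So 4^32 ≡ 16 (mod 33).
σ(7): Repeated squaring mod 33: 7^1 ≡ 7, 7^2 ≡ 7² = 49 ≡ 16, 7^4 ≡ 16² = 256 ≡ 25, 7^8 ≡ 25² = 625 ≡ 31, 7^16 ≡ 31² = 961 ≡ 4, 7^32 ≡ 4² = 16. So 7^32 ≡ 16 (mod 33).
So σ(4) = σ(7) = 16 while 4 ≠ 7, so σ is not injective, hence not bijective.
Since σ is not bijective, we determine |image(σ)|. Computing x^32 mod 33 for each x (by repeated squaring, reducing mod 33 at every step), the values σ(0), σ(1), …, σ(32) are: 0, 1, 4, 9, 16, 25, 3, 16, 31, 15, 1, 22, 12, 4, 31, 27, 25, 25, 27, 31, 4, 12, 22, 1, 15, 31, 16, 3, 25, 16, 9, 4, 1.
The distinct values are {0, 1, 3, 4, 9, 12, 15, 16, 22, 25, 27, 31}; there are 12 of them.

12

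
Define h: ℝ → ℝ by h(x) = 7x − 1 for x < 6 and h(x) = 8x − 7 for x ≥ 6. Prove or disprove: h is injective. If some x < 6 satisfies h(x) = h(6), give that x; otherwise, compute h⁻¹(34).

5

Both pieces are strictly increasing (slopes 7 and 8), so each is injective on its own interval.
The left piece maps (−∞, 6) onto (−∞, 41); the right piece maps [6, ∞) onto [41, ∞).
These images are disjoint, so no value is attained by both pieces. Thus h is injective.
Because the two images are disjoint, no x < 6 has h(x) = h(6), so we compute h⁻¹(34): 34 lies in (−∞, 41), so solve 7x − 1 = 34: x = (34 + 1)/7 = 5.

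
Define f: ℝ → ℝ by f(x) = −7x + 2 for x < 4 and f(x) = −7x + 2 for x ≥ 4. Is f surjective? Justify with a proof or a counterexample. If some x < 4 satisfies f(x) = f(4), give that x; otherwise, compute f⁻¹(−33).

5

Both pieces are strictly decreasing (slopes −7 and −7), so each is injective on its own interval.
The left piece maps (−∞, 4) onto (−26, ∞); the right piece maps [4, ∞) onto (−∞, −26].
These images together cover ℝ, so f is surjective.
Because the two images are disjoint, no x < 4 has f(x) = f(4), so we compute f⁻¹(−33): −33 lies in (−∞, −26], so solve −7x + 2 = −33: x = (−33 − 2)/(−7) = 5.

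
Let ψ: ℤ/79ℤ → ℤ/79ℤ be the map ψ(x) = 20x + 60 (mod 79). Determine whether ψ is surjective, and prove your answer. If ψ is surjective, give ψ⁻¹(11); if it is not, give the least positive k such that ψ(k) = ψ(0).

Recall: ψ is surjective if every y in the codomain equals ψ(x) for some x in the domain.
Since gcd(20, 79) = 1, 20 is invertible modulo 79. Euclid's algorithm: 79 = 3·20 + 19, 20 = 1·19 + 1; back-substituting gives 1 = 4·20 − 1·79, so 20⁻¹ ≡ 4 (mod 79).
For any y ∈ ℤ/79ℤ, x = 4(y − 60) mod 79 satisfies ψ(x) = 20·4(y − 60) + 60 ≡ y (since 20·4 ≡ 1 mod 79). So every y has a preimage.
Thus ψ is surjective.
Since ψ is surjective, we compute ψ⁻¹(11): solve 20x + 60 ≡ 11 (mod 79), i.e. 20x ≡ 30 (mod 79).
Multiplying by 20⁻¹ = 4 gives x ≡ 4·30 = 120 = 1·79 + 41 ≡ 41 (mod 79).
Check: ψ(41) = 20·41 + 60 = 880 = 11·79 + 11 ≡ 11 (mod 79).

41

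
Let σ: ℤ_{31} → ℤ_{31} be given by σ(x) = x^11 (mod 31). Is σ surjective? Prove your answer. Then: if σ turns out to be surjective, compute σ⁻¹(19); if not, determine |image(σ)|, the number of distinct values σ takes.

Since 31 is prime, the nonzero elements of ℤ_{31} form a cyclic group of order 30.
As gcd(11, 30) = 1, raising to the 11th power is a bijection on this group: if u^11 ≡ v^11 then (uv^{−1})^11 = 1, and the only element of order dividing gcd(11, 30) = 1 is 1, so u = v.
With σ(0) = 0 this makes σ injective on all of ℤ_{31}, hence bijective (finite equal-size domain and codomain). In particular σ is surjective.
Since σ is surjective, we find the preimage of 19. The inverse of x ↦ x^11 on (ℤ_{31})^× is x ↦ x^11, because 11·11 = 121 = 4·30 + 1 ≡ 1 (mod 30) and x^{30} = 1 for x ≠ 0 (Fermat). So σ⁻¹(19) = 19^11 mod 31.
Repeated squaring mod 31: 19^1 ≡ 19, 19^2 ≡ 19² = 361 ≡ 20, 19^4 ≡ 20² = 400 ≡ 28, 19^8 ≡ 28² = 784 ≡ 9. Since 11 = 8 + 2 + 1, 19^11 ≡ 9·20·19: 9·20 = 180 ≡ 25, then 25·19 = 475 ≡ 10. So 19^11 ≡ 10 (mod 31).
Hence σ⁻¹(19) = 10.

10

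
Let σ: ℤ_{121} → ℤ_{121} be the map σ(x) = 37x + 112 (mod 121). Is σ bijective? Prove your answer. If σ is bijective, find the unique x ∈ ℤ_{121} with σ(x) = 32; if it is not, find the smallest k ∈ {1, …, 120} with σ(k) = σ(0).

If σ(x_1) = σ(x_2), then 37x_1 ≡ 37x_2 (mod 121). Because gcd(37, 121) = 1, we may cancel 37 to get x_1 ≡ x_2 (mod 121).
We now compute 37⁻¹ mod 121 explicitly. Euclid's algorithm: 121 = 3·37 + 10, 37 = 3·10 + 7, 10 = 1·7 + 3, 7 = 2·3 + 1; back-substituting gives 1 = 36·37 − 11·121, so 37⁻¹ ≡ 36 (mod 121).
For any y ∈ ℤ_{121}, x = 36(y − 112) mod 121 satisfies σ(x) = 37·36(y − 112) + 112 ≡ y (since 37·36 ≡ 1 mod 121). So every y has a preimage.
Hence σ is bijective.
Since σ is bijective, we find σ⁻¹(32): we need 37x ≡ 32 − 112 ≡ 41 (mod 121). Using 37⁻¹ = 36: x ≡ 36·41 = 1476 = 12·121 + 24, so x = 24.
Check: σ(24) = 37·24 + 112 = 1000 = 8·121 + 32 ≡ 32 (mod 121).

24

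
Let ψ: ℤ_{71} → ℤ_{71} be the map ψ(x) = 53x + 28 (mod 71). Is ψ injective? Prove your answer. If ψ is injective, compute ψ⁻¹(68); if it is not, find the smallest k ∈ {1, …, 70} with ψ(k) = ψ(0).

If ψ(u) = ψ(v), then 53u ≡ 53v (mod 71). Because gcd(53, 71) = 1, we may cancel 53 to get u ≡ v (mod 71).
Thus ψ is injective.
We now compute 53⁻¹ mod 71 explicitly. Euclid's algorithm: 71 = 1·53 + 18, 53 = 2·18 + 17, 18 = 1·17 + 1; back-substituting gives 1 = 67·53 − 50·71, so 53⁻¹ ≡ 67 (mod 71).
Since ψ is injective, we find ψ⁻¹(68): we need 53x ≡ 68 − 28 ≡ 40 (mod 71). Using 53⁻¹ = 67: x ≡ 67·40 = 2680 = 37·71 + 53, so x = 53.
Check: ψ(53) = 53·53 + 28 = 2837 = 39·71 + 68 ≡ 68 (mod 71).

53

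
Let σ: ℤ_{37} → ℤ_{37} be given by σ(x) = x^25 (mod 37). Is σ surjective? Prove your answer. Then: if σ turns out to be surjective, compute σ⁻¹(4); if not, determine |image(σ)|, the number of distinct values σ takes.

Since 37 is prime, the nonzero elements of ℤ_{37} form a cyclic group of order 36.
As gcd(25, 36) = 1, raising to the 25th power is a bijection on this group: if s^25 ≡ t^25 then (st^{−1})^25 = 1, and the only element of order dividing gcd(25, 36) = 1 is 1, so s = t.
With σ(0) = 0 this makes σ injective on all of ℤ_{37}, hence bijective (finite equal-size domain and codomain). In particular σ is surjective.
Since σ is surjective, we find the preimage of 4. The inverse of x ↦ x^25 on (ℤ_{37})^× is x ↦ x^13, because 25·13 = 325 = 9·36 + 1 ≡ 1 (mod 36) and x^{36} = 1 for x ≠ 0 (Fermat). So σ⁻¹(4) = 4^13 mod 37.
Repeated squaring mod 37: 4^1 ≡ 4, 4^2 ≡ 4² = 16, 4^4 ≡ 16² = 256 ≡ 34, 4^8 ≡ 34² = 1156 ≡ 9. Since 13 = 8 + 4 + 1, 4^13 ≡ 9·34·4: 9·34 = 306 ≡ 10, then 10·4 = 40 ≡ 3. So 4^13 ≡ 3 (mod 37).
Hence σ⁻¹(4) = 3.

3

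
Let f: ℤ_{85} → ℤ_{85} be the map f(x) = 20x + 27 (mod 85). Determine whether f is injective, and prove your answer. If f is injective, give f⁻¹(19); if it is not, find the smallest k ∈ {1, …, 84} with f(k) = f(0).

17

Recall: f is injective when f(a) = f(b) forces a = b.
We have gcd(20, 85) = 5 > 1. Taking a = 0 and b = 17: f(0) = 27 and f(17) = 20·17 + 27 = 367 ≡ 27 (mod 85).
So f(0) = f(17) while 0 ≠ 17, so f is not injective.
Since f is not injective, we find the least positive k with f(k) = f(0): this means 20k ≡ 0 (mod 85), i.e. 85 ∣ 20k. Since gcd(20, 85) = 5, dividing through by 5 this holds exactly when 17 ∣ 4k, and as gcd(4, 17) = 1, exactly when 17 ∣ k.
The smallest positive such k is 17.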